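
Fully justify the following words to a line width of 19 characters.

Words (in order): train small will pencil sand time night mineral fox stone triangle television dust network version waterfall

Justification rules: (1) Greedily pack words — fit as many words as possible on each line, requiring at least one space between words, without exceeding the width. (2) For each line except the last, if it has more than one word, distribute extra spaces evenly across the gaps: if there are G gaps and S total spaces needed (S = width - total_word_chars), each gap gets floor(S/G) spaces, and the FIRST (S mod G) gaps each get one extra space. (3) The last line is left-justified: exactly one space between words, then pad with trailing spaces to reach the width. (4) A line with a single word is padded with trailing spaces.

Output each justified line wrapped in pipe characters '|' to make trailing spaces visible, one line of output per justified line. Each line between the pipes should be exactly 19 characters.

Answer: |train   small  will|
|pencil   sand  time|
|night  mineral  fox|
|stone      triangle|
|television     dust|
|network     version|
|waterfall          |

Derivation:
Line 1: ['train', 'small', 'will'] (min_width=16, slack=3)
Line 2: ['pencil', 'sand', 'time'] (min_width=16, slack=3)
Line 3: ['night', 'mineral', 'fox'] (min_width=17, slack=2)
Line 4: ['stone', 'triangle'] (min_width=14, slack=5)
Line 5: ['television', 'dust'] (min_width=15, slack=4)
Line 6: ['network', 'version'] (min_width=15, slack=4)
Line 7: ['waterfall'] (min_width=9, slack=10)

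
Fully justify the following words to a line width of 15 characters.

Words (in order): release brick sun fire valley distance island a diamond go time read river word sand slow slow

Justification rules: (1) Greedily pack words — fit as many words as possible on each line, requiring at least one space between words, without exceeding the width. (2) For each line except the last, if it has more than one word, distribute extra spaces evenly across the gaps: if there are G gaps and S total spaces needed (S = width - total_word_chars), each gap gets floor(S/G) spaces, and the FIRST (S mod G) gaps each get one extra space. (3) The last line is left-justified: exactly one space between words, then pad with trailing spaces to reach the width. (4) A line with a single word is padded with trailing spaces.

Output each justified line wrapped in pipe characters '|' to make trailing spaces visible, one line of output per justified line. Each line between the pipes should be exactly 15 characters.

Answer: |release   brick|
|sun fire valley|
|distance island|
|a   diamond  go|
|time read river|
|word  sand slow|
|slow           |

Derivation:
Line 1: ['release', 'brick'] (min_width=13, slack=2)
Line 2: ['sun', 'fire', 'valley'] (min_width=15, slack=0)
Line 3: ['distance', 'island'] (min_width=15, slack=0)
Line 4: ['a', 'diamond', 'go'] (min_width=12, slack=3)
Line 5: ['time', 'read', 'river'] (min_width=15, slack=0)
Line 6: ['word', 'sand', 'slow'] (min_width=14, slack=1)
Line 7: ['slow'] (min_width=4, slack=11)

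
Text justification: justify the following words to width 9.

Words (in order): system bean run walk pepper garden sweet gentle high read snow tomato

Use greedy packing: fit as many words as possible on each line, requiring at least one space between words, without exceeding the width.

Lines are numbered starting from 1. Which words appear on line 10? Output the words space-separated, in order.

Line 1: ['system'] (min_width=6, slack=3)
Line 2: ['bean', 'run'] (min_width=8, slack=1)
Line 3: ['walk'] (min_width=4, slack=5)
Line 4: ['pepper'] (min_width=6, slack=3)
Line 5: ['garden'] (min_width=6, slack=3)
Line 6: ['sweet'] (min_width=5, slack=4)
Line 7: ['gentle'] (min_width=6, slack=3)
Line 8: ['high', 'read'] (min_width=9, slack=0)
Line 9: ['snow'] (min_width=4, slack=5)
Line 10: ['tomato'] (min_width=6, slack=3)

Answer: tomato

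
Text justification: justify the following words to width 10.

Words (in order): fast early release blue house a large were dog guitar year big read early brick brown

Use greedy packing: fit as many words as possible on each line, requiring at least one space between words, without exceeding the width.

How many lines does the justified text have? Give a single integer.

Line 1: ['fast', 'early'] (min_width=10, slack=0)
Line 2: ['release'] (min_width=7, slack=3)
Line 3: ['blue', 'house'] (min_width=10, slack=0)
Line 4: ['a', 'large'] (min_width=7, slack=3)
Line 5: ['were', 'dog'] (min_width=8, slack=2)
Line 6: ['guitar'] (min_width=6, slack=4)
Line 7: ['year', 'big'] (min_width=8, slack=2)
Line 8: ['read', 'early'] (min_width=10, slack=0)
Line 9: ['brick'] (min_width=5, slack=5)
Line 10: ['brown'] (min_width=5, slack=5)
Total lines: 10

Answer: 10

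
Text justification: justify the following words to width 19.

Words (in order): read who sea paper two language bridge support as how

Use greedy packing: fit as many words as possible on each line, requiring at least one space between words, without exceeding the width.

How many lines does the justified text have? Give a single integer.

Answer: 3

Derivation:
Line 1: ['read', 'who', 'sea', 'paper'] (min_width=18, slack=1)
Line 2: ['two', 'language', 'bridge'] (min_width=19, slack=0)
Line 3: ['support', 'as', 'how'] (min_width=14, slack=5)
Total lines: 3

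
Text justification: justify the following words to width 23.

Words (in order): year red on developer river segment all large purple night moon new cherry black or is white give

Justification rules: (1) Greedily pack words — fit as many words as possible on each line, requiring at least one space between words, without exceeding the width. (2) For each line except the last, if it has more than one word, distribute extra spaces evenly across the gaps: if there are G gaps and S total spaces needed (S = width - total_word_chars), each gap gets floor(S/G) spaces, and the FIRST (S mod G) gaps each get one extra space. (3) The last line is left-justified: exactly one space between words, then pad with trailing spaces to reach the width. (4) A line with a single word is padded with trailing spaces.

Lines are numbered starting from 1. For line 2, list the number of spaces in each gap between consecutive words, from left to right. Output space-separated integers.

Answer: 1 1 1

Derivation:
Line 1: ['year', 'red', 'on', 'developer'] (min_width=21, slack=2)
Line 2: ['river', 'segment', 'all', 'large'] (min_width=23, slack=0)
Line 3: ['purple', 'night', 'moon', 'new'] (min_width=21, slack=2)
Line 4: ['cherry', 'black', 'or', 'is'] (min_width=18, slack=5)
Line 5: ['white', 'give'] (min_width=10, slack=13)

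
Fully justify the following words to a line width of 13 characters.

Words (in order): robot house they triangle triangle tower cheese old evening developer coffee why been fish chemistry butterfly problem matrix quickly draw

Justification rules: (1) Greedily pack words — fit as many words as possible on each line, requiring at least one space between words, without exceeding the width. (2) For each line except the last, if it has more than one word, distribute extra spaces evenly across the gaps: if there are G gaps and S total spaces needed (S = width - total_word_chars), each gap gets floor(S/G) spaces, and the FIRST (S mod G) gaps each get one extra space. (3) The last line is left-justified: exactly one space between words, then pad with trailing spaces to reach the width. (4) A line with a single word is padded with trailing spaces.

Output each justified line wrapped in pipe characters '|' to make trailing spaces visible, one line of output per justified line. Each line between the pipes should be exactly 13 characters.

Answer: |robot   house|
|they triangle|
|triangle     |
|tower  cheese|
|old   evening|
|developer    |
|coffee    why|
|been     fish|
|chemistry    |
|butterfly    |
|problem      |
|matrix       |
|quickly draw |

Derivation:
Line 1: ['robot', 'house'] (min_width=11, slack=2)
Line 2: ['they', 'triangle'] (min_width=13, slack=0)
Line 3: ['triangle'] (min_width=8, slack=5)
Line 4: ['tower', 'cheese'] (min_width=12, slack=1)
Line 5: ['old', 'evening'] (min_width=11, slack=2)
Line 6: ['developer'] (min_width=9, slack=4)
Line 7: ['coffee', 'why'] (min_width=10, slack=3)
Line 8: ['been', 'fish'] (min_width=9, slack=4)
Line 9: ['chemistry'] (min_width=9, slack=4)
Line 10: ['butterfly'] (min_width=9, slack=4)
Line 11: ['problem'] (min_width=7, slack=6)
Line 12: ['matrix'] (min_width=6, slack=7)
Line 13: ['quickly', 'draw'] (min_width=12, slack=1)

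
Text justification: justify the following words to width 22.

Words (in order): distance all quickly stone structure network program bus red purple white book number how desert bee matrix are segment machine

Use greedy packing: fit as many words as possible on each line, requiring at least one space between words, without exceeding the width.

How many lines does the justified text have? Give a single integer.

Answer: 7

Derivation:
Line 1: ['distance', 'all', 'quickly'] (min_width=20, slack=2)
Line 2: ['stone', 'structure'] (min_width=15, slack=7)
Line 3: ['network', 'program', 'bus'] (min_width=19, slack=3)
Line 4: ['red', 'purple', 'white', 'book'] (min_width=21, slack=1)
Line 5: ['number', 'how', 'desert', 'bee'] (min_width=21, slack=1)
Line 6: ['matrix', 'are', 'segment'] (min_width=18, slack=4)
Line 7: ['machine'] (min_width=7, slack=15)
Total lines: 7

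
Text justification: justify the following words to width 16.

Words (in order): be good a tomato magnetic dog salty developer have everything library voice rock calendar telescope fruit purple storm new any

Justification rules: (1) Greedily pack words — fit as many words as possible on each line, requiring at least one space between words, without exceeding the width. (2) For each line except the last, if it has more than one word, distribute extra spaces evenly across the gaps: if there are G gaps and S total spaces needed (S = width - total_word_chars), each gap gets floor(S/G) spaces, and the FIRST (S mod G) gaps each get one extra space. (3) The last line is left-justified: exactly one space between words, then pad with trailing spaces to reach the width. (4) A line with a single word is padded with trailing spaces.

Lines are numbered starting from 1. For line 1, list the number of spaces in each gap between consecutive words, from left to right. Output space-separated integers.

Answer: 1 1 1

Derivation:
Line 1: ['be', 'good', 'a', 'tomato'] (min_width=16, slack=0)
Line 2: ['magnetic', 'dog'] (min_width=12, slack=4)
Line 3: ['salty', 'developer'] (min_width=15, slack=1)
Line 4: ['have', 'everything'] (min_width=15, slack=1)
Line 5: ['library', 'voice'] (min_width=13, slack=3)
Line 6: ['rock', 'calendar'] (min_width=13, slack=3)
Line 7: ['telescope', 'fruit'] (min_width=15, slack=1)
Line 8: ['purple', 'storm', 'new'] (min_width=16, slack=0)
Line 9: ['any'] (min_width=3, slack=13)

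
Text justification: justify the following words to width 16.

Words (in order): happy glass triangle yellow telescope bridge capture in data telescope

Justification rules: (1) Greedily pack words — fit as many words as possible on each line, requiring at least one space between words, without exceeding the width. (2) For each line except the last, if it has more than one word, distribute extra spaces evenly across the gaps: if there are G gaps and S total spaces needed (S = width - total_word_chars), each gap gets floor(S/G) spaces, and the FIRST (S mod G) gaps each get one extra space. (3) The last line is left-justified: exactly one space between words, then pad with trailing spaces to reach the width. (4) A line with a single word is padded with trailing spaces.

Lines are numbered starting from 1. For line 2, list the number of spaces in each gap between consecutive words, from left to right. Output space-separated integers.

Line 1: ['happy', 'glass'] (min_width=11, slack=5)
Line 2: ['triangle', 'yellow'] (min_width=15, slack=1)
Line 3: ['telescope', 'bridge'] (min_width=16, slack=0)
Line 4: ['capture', 'in', 'data'] (min_width=15, slack=1)
Line 5: ['telescope'] (min_width=9, slack=7)

Answer: 2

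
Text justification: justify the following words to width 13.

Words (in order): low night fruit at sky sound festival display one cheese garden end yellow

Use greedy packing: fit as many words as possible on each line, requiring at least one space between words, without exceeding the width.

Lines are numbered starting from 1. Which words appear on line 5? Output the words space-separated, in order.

Answer: display one

Derivation:
Line 1: ['low', 'night'] (min_width=9, slack=4)
Line 2: ['fruit', 'at', 'sky'] (min_width=12, slack=1)
Line 3: ['sound'] (min_width=5, slack=8)
Line 4: ['festival'] (min_width=8, slack=5)
Line 5: ['display', 'one'] (min_width=11, slack=2)
Line 6: ['cheese', 'garden'] (min_width=13, slack=0)
Line 7: ['end', 'yellow'] (min_width=10, slack=3)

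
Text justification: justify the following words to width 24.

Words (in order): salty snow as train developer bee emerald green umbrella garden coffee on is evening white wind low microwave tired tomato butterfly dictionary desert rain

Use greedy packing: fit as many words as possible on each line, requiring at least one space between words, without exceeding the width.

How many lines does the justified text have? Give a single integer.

Answer: 7

Derivation:
Line 1: ['salty', 'snow', 'as', 'train'] (min_width=19, slack=5)
Line 2: ['developer', 'bee', 'emerald'] (min_width=21, slack=3)
Line 3: ['green', 'umbrella', 'garden'] (min_width=21, slack=3)
Line 4: ['coffee', 'on', 'is', 'evening'] (min_width=20, slack=4)
Line 5: ['white', 'wind', 'low', 'microwave'] (min_width=24, slack=0)
Line 6: ['tired', 'tomato', 'butterfly'] (min_width=22, slack=2)
Line 7: ['dictionary', 'desert', 'rain'] (min_width=22, slack=2)
Total lines: 7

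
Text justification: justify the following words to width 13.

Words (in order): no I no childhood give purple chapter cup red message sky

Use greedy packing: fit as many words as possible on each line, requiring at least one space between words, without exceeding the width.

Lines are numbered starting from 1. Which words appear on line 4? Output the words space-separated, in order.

Answer: chapter cup

Derivation:
Line 1: ['no', 'I', 'no'] (min_width=7, slack=6)
Line 2: ['childhood'] (min_width=9, slack=4)
Line 3: ['give', 'purple'] (min_width=11, slack=2)
Line 4: ['chapter', 'cup'] (min_width=11, slack=2)
Line 5: ['red', 'message'] (min_width=11, slack=2)
Line 6: ['sky'] (min_width=3, slack=10)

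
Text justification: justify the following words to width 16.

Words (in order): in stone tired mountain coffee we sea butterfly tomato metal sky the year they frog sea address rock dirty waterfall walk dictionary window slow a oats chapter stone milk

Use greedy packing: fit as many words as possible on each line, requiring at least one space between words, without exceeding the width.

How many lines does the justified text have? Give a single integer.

Line 1: ['in', 'stone', 'tired'] (min_width=14, slack=2)
Line 2: ['mountain', 'coffee'] (min_width=15, slack=1)
Line 3: ['we', 'sea', 'butterfly'] (min_width=16, slack=0)
Line 4: ['tomato', 'metal', 'sky'] (min_width=16, slack=0)
Line 5: ['the', 'year', 'they'] (min_width=13, slack=3)
Line 6: ['frog', 'sea', 'address'] (min_width=16, slack=0)
Line 7: ['rock', 'dirty'] (min_width=10, slack=6)
Line 8: ['waterfall', 'walk'] (min_width=14, slack=2)
Line 9: ['dictionary'] (min_width=10, slack=6)
Line 10: ['window', 'slow', 'a'] (min_width=13, slack=3)
Line 11: ['oats', 'chapter'] (min_width=12, slack=4)
Line 12: ['stone', 'milk'] (min_width=10, slack=6)
Total lines: 12

Answer: 12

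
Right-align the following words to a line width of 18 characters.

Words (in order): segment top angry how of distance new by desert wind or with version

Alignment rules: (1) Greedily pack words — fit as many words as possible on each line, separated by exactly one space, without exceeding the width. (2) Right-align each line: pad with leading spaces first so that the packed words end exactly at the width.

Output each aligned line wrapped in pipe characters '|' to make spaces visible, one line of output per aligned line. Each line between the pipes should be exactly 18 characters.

Line 1: ['segment', 'top', 'angry'] (min_width=17, slack=1)
Line 2: ['how', 'of', 'distance'] (min_width=15, slack=3)
Line 3: ['new', 'by', 'desert', 'wind'] (min_width=18, slack=0)
Line 4: ['or', 'with', 'version'] (min_width=15, slack=3)

Answer: | segment top angry|
|   how of distance|
|new by desert wind|
|   or with version|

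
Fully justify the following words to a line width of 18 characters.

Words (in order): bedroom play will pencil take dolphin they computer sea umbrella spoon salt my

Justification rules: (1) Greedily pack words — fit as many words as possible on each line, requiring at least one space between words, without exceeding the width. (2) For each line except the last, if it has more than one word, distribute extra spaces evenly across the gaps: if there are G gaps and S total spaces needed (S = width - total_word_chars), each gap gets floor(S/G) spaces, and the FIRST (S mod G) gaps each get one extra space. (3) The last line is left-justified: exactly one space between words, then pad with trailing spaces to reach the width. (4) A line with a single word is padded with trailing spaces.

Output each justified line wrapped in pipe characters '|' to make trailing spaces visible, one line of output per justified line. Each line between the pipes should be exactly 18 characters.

Line 1: ['bedroom', 'play', 'will'] (min_width=17, slack=1)
Line 2: ['pencil', 'take'] (min_width=11, slack=7)
Line 3: ['dolphin', 'they'] (min_width=12, slack=6)
Line 4: ['computer', 'sea'] (min_width=12, slack=6)
Line 5: ['umbrella', 'spoon'] (min_width=14, slack=4)
Line 6: ['salt', 'my'] (min_width=7, slack=11)

Answer: |bedroom  play will|
|pencil        take|
|dolphin       they|
|computer       sea|
|umbrella     spoon|
|salt my           |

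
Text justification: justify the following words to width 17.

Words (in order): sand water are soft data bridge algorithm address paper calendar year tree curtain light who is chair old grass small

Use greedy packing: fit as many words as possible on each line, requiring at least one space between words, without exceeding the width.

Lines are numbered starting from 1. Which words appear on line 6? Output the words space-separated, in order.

Line 1: ['sand', 'water', 'are'] (min_width=14, slack=3)
Line 2: ['soft', 'data', 'bridge'] (min_width=16, slack=1)
Line 3: ['algorithm', 'address'] (min_width=17, slack=0)
Line 4: ['paper', 'calendar'] (min_width=14, slack=3)
Line 5: ['year', 'tree', 'curtain'] (min_width=17, slack=0)
Line 6: ['light', 'who', 'is'] (min_width=12, slack=5)
Line 7: ['chair', 'old', 'grass'] (min_width=15, slack=2)
Line 8: ['small'] (min_width=5, slack=12)

Answer: light who is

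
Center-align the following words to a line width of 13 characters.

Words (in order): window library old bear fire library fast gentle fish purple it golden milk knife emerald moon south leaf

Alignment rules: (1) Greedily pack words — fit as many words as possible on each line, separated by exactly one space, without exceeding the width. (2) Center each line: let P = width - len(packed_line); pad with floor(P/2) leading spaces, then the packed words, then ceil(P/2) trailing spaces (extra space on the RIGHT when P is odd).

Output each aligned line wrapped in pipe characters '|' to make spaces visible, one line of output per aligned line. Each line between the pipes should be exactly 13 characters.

Line 1: ['window'] (min_width=6, slack=7)
Line 2: ['library', 'old'] (min_width=11, slack=2)
Line 3: ['bear', 'fire'] (min_width=9, slack=4)
Line 4: ['library', 'fast'] (min_width=12, slack=1)
Line 5: ['gentle', 'fish'] (min_width=11, slack=2)
Line 6: ['purple', 'it'] (min_width=9, slack=4)
Line 7: ['golden', 'milk'] (min_width=11, slack=2)
Line 8: ['knife', 'emerald'] (min_width=13, slack=0)
Line 9: ['moon', 'south'] (min_width=10, slack=3)
Line 10: ['leaf'] (min_width=4, slack=9)

Answer: |   window    |
| library old |
|  bear fire  |
|library fast |
| gentle fish |
|  purple it  |
| golden milk |
|knife emerald|
| moon south  |
|    leaf     |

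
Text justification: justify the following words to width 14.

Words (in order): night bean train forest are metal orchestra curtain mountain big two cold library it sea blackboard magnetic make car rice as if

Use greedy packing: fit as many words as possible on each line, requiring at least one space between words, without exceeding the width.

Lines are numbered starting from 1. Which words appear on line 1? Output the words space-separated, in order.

Line 1: ['night', 'bean'] (min_width=10, slack=4)
Line 2: ['train', 'forest'] (min_width=12, slack=2)
Line 3: ['are', 'metal'] (min_width=9, slack=5)
Line 4: ['orchestra'] (min_width=9, slack=5)
Line 5: ['curtain'] (min_width=7, slack=7)
Line 6: ['mountain', 'big'] (min_width=12, slack=2)
Line 7: ['two', 'cold'] (min_width=8, slack=6)
Line 8: ['library', 'it', 'sea'] (min_width=14, slack=0)
Line 9: ['blackboard'] (min_width=10, slack=4)
Line 10: ['magnetic', 'make'] (min_width=13, slack=1)
Line 11: ['car', 'rice', 'as', 'if'] (min_width=14, slack=0)

Answer: night bean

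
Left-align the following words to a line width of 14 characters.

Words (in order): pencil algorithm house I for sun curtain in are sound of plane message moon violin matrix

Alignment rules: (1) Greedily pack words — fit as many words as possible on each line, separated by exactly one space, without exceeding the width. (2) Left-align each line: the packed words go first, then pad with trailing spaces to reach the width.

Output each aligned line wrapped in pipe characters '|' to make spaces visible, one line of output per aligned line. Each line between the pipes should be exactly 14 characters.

Line 1: ['pencil'] (min_width=6, slack=8)
Line 2: ['algorithm'] (min_width=9, slack=5)
Line 3: ['house', 'I', 'for'] (min_width=11, slack=3)
Line 4: ['sun', 'curtain', 'in'] (min_width=14, slack=0)
Line 5: ['are', 'sound', 'of'] (min_width=12, slack=2)
Line 6: ['plane', 'message'] (min_width=13, slack=1)
Line 7: ['moon', 'violin'] (min_width=11, slack=3)
Line 8: ['matrix'] (min_width=6, slack=8)

Answer: |pencil        |
|algorithm     |
|house I for   |
|sun curtain in|
|are sound of  |
|plane message |
|moon violin   |
|matrix        |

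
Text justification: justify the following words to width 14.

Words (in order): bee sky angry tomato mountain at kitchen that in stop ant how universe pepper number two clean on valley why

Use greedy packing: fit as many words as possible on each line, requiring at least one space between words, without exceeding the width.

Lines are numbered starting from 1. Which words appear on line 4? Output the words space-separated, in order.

Answer: kitchen that

Derivation:
Line 1: ['bee', 'sky', 'angry'] (min_width=13, slack=1)
Line 2: ['tomato'] (min_width=6, slack=8)
Line 3: ['mountain', 'at'] (min_width=11, slack=3)
Line 4: ['kitchen', 'that'] (min_width=12, slack=2)
Line 5: ['in', 'stop', 'ant'] (min_width=11, slack=3)
Line 6: ['how', 'universe'] (min_width=12, slack=2)
Line 7: ['pepper', 'number'] (min_width=13, slack=1)
Line 8: ['two', 'clean', 'on'] (min_width=12, slack=2)
Line 9: ['valley', 'why'] (min_width=10, slack=4)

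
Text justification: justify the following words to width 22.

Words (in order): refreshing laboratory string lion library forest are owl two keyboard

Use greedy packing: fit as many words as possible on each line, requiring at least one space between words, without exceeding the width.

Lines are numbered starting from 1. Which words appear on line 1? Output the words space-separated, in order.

Answer: refreshing laboratory

Derivation:
Line 1: ['refreshing', 'laboratory'] (min_width=21, slack=1)
Line 2: ['string', 'lion', 'library'] (min_width=19, slack=3)
Line 3: ['forest', 'are', 'owl', 'two'] (min_width=18, slack=4)
Line 4: ['keyboard'] (min_width=8, slack=14)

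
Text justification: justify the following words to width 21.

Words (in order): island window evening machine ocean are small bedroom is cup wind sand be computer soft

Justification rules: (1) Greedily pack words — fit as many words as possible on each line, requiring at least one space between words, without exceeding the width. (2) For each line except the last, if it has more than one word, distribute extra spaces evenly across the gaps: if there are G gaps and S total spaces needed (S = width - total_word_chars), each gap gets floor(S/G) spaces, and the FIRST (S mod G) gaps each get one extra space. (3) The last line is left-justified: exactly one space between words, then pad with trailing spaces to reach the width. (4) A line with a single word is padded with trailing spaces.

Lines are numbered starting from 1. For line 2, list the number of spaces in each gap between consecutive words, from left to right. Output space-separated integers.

Answer: 3 3

Derivation:
Line 1: ['island', 'window', 'evening'] (min_width=21, slack=0)
Line 2: ['machine', 'ocean', 'are'] (min_width=17, slack=4)
Line 3: ['small', 'bedroom', 'is', 'cup'] (min_width=20, slack=1)
Line 4: ['wind', 'sand', 'be', 'computer'] (min_width=21, slack=0)
Line 5: ['soft'] (min_width=4, slack=17)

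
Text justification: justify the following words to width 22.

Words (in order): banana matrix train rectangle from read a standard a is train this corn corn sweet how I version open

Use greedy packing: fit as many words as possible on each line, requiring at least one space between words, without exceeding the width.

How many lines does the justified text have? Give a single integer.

Answer: 5

Derivation:
Line 1: ['banana', 'matrix', 'train'] (min_width=19, slack=3)
Line 2: ['rectangle', 'from', 'read', 'a'] (min_width=21, slack=1)
Line 3: ['standard', 'a', 'is', 'train'] (min_width=19, slack=3)
Line 4: ['this', 'corn', 'corn', 'sweet'] (min_width=20, slack=2)
Line 5: ['how', 'I', 'version', 'open'] (min_width=18, slack=4)
Total lines: 5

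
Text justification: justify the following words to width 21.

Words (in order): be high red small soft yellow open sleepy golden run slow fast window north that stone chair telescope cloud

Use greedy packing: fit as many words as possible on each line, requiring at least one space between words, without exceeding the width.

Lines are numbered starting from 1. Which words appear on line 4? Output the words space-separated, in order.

Line 1: ['be', 'high', 'red', 'small'] (min_width=17, slack=4)
Line 2: ['soft', 'yellow', 'open'] (min_width=16, slack=5)
Line 3: ['sleepy', 'golden', 'run'] (min_width=17, slack=4)
Line 4: ['slow', 'fast', 'window'] (min_width=16, slack=5)
Line 5: ['north', 'that', 'stone'] (min_width=16, slack=5)
Line 6: ['chair', 'telescope', 'cloud'] (min_width=21, slack=0)

Answer: slow fast window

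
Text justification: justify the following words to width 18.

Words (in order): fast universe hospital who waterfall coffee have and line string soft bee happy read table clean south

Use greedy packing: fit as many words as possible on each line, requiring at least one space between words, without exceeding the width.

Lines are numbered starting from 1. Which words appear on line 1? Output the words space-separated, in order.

Line 1: ['fast', 'universe'] (min_width=13, slack=5)
Line 2: ['hospital', 'who'] (min_width=12, slack=6)
Line 3: ['waterfall', 'coffee'] (min_width=16, slack=2)
Line 4: ['have', 'and', 'line'] (min_width=13, slack=5)
Line 5: ['string', 'soft', 'bee'] (min_width=15, slack=3)
Line 6: ['happy', 'read', 'table'] (min_width=16, slack=2)
Line 7: ['clean', 'south'] (min_width=11, slack=7)

Answer: fast universe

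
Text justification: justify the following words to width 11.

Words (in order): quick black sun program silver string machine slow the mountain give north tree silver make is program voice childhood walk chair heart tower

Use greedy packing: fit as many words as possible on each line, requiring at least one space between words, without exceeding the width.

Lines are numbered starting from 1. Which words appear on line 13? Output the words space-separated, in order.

Line 1: ['quick', 'black'] (min_width=11, slack=0)
Line 2: ['sun', 'program'] (min_width=11, slack=0)
Line 3: ['silver'] (min_width=6, slack=5)
Line 4: ['string'] (min_width=6, slack=5)
Line 5: ['machine'] (min_width=7, slack=4)
Line 6: ['slow', 'the'] (min_width=8, slack=3)
Line 7: ['mountain'] (min_width=8, slack=3)
Line 8: ['give', 'north'] (min_width=10, slack=1)
Line 9: ['tree', 'silver'] (min_width=11, slack=0)
Line 10: ['make', 'is'] (min_width=7, slack=4)
Line 11: ['program'] (min_width=7, slack=4)
Line 12: ['voice'] (min_width=5, slack=6)
Line 13: ['childhood'] (min_width=9, slack=2)
Line 14: ['walk', 'chair'] (min_width=10, slack=1)
Line 15: ['heart', 'tower'] (min_width=11, slack=0)

Answer: childhood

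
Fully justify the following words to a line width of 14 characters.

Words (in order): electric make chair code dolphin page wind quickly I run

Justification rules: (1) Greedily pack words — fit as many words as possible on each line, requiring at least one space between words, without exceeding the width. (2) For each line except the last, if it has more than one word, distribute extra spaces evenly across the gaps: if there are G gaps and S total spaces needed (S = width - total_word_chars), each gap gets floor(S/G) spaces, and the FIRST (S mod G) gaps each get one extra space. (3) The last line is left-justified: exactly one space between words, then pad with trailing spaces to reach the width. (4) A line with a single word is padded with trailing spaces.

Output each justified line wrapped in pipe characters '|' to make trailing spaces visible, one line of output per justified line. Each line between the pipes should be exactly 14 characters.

Line 1: ['electric', 'make'] (min_width=13, slack=1)
Line 2: ['chair', 'code'] (min_width=10, slack=4)
Line 3: ['dolphin', 'page'] (min_width=12, slack=2)
Line 4: ['wind', 'quickly', 'I'] (min_width=14, slack=0)
Line 5: ['run'] (min_width=3, slack=11)

Answer: |electric  make|
|chair     code|
|dolphin   page|
|wind quickly I|
|run           |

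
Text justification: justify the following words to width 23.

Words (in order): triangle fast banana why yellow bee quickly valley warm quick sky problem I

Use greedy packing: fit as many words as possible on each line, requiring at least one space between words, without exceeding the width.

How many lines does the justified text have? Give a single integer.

Line 1: ['triangle', 'fast', 'banana'] (min_width=20, slack=3)
Line 2: ['why', 'yellow', 'bee', 'quickly'] (min_width=22, slack=1)
Line 3: ['valley', 'warm', 'quick', 'sky'] (min_width=21, slack=2)
Line 4: ['problem', 'I'] (min_width=9, slack=14)
Total lines: 4

Answer: 4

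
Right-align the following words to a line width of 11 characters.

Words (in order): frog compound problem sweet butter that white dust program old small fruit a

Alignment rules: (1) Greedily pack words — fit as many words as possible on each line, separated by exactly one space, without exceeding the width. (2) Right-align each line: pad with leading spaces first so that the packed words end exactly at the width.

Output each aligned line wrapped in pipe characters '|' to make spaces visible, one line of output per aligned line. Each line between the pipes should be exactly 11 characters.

Line 1: ['frog'] (min_width=4, slack=7)
Line 2: ['compound'] (min_width=8, slack=3)
Line 3: ['problem'] (min_width=7, slack=4)
Line 4: ['sweet'] (min_width=5, slack=6)
Line 5: ['butter', 'that'] (min_width=11, slack=0)
Line 6: ['white', 'dust'] (min_width=10, slack=1)
Line 7: ['program', 'old'] (min_width=11, slack=0)
Line 8: ['small', 'fruit'] (min_width=11, slack=0)
Line 9: ['a'] (min_width=1, slack=10)

Answer: |       frog|
|   compound|
|    problem|
|      sweet|
|butter that|
| white dust|
|program old|
|small fruit|
|          a|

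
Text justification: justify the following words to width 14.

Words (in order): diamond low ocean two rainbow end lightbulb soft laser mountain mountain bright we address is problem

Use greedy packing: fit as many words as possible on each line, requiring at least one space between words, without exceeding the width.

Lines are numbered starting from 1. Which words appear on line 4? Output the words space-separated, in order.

Answer: lightbulb soft

Derivation:
Line 1: ['diamond', 'low'] (min_width=11, slack=3)
Line 2: ['ocean', 'two'] (min_width=9, slack=5)
Line 3: ['rainbow', 'end'] (min_width=11, slack=3)
Line 4: ['lightbulb', 'soft'] (min_width=14, slack=0)
Line 5: ['laser', 'mountain'] (min_width=14, slack=0)
Line 6: ['mountain'] (min_width=8, slack=6)
Line 7: ['bright', 'we'] (min_width=9, slack=5)
Line 8: ['address', 'is'] (min_width=10, slack=4)
Line 9: ['problem'] (min_width=7, slack=7)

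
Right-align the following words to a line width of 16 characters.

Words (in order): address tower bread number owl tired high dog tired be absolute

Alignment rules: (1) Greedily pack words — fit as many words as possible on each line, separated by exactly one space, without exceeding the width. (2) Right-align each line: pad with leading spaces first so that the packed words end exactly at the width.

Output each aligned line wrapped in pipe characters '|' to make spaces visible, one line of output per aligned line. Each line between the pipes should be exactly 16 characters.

Line 1: ['address', 'tower'] (min_width=13, slack=3)
Line 2: ['bread', 'number', 'owl'] (min_width=16, slack=0)
Line 3: ['tired', 'high', 'dog'] (min_width=14, slack=2)
Line 4: ['tired', 'be'] (min_width=8, slack=8)
Line 5: ['absolute'] (min_width=8, slack=8)

Answer: |   address tower|
|bread number owl|
|  tired high dog|
|        tired be|
|        absolute|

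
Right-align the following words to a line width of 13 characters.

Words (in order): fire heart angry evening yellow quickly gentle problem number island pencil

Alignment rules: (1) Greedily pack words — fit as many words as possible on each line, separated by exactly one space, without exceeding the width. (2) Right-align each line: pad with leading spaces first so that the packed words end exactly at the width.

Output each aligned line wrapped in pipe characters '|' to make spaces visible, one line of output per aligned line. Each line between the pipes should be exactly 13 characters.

Line 1: ['fire', 'heart'] (min_width=10, slack=3)
Line 2: ['angry', 'evening'] (min_width=13, slack=0)
Line 3: ['yellow'] (min_width=6, slack=7)
Line 4: ['quickly'] (min_width=7, slack=6)
Line 5: ['gentle'] (min_width=6, slack=7)
Line 6: ['problem'] (min_width=7, slack=6)
Line 7: ['number', 'island'] (min_width=13, slack=0)
Line 8: ['pencil'] (min_width=6, slack=7)

Answer: |   fire heart|
|angry evening|
|       yellow|
|      quickly|
|       gentle|
|      problem|
|number island|
|       pencil|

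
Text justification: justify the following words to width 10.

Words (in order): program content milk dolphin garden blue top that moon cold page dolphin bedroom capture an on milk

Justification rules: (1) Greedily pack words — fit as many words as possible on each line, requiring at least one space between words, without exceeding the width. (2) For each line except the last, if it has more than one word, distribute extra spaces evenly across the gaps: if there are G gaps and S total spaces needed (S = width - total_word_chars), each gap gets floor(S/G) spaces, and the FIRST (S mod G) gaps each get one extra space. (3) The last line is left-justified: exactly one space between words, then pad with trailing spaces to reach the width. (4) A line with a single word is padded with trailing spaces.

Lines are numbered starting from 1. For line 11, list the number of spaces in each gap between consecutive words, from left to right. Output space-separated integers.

Answer: 1

Derivation:
Line 1: ['program'] (min_width=7, slack=3)
Line 2: ['content'] (min_width=7, slack=3)
Line 3: ['milk'] (min_width=4, slack=6)
Line 4: ['dolphin'] (min_width=7, slack=3)
Line 5: ['garden'] (min_width=6, slack=4)
Line 6: ['blue', 'top'] (min_width=8, slack=2)
Line 7: ['that', 'moon'] (min_width=9, slack=1)
Line 8: ['cold', 'page'] (min_width=9, slack=1)
Line 9: ['dolphin'] (min_width=7, slack=3)
Line 10: ['bedroom'] (min_width=7, slack=3)
Line 11: ['capture', 'an'] (min_width=10, slack=0)
Line 12: ['on', 'milk'] (min_width=7, slack=3)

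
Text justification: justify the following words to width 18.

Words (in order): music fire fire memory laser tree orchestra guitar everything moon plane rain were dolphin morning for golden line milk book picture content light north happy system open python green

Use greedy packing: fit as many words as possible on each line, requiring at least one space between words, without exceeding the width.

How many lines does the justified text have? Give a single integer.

Line 1: ['music', 'fire', 'fire'] (min_width=15, slack=3)
Line 2: ['memory', 'laser', 'tree'] (min_width=17, slack=1)
Line 3: ['orchestra', 'guitar'] (min_width=16, slack=2)
Line 4: ['everything', 'moon'] (min_width=15, slack=3)
Line 5: ['plane', 'rain', 'were'] (min_width=15, slack=3)
Line 6: ['dolphin', 'morning'] (min_width=15, slack=3)
Line 7: ['for', 'golden', 'line'] (min_width=15, slack=3)
Line 8: ['milk', 'book', 'picture'] (min_width=17, slack=1)
Line 9: ['content', 'light'] (min_width=13, slack=5)
Line 10: ['north', 'happy', 'system'] (min_width=18, slack=0)
Line 11: ['open', 'python', 'green'] (min_width=17, slack=1)
Total lines: 11

Answer: 11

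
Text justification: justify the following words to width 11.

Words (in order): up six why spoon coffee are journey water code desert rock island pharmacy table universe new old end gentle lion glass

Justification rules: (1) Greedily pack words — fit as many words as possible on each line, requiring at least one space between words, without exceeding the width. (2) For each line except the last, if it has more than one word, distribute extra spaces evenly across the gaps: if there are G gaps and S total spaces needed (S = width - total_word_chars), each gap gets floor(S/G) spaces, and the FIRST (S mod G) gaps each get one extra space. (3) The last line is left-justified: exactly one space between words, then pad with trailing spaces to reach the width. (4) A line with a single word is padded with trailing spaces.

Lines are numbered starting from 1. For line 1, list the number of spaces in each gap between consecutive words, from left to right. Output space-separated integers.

Answer: 2 1

Derivation:
Line 1: ['up', 'six', 'why'] (min_width=10, slack=1)
Line 2: ['spoon'] (min_width=5, slack=6)
Line 3: ['coffee', 'are'] (min_width=10, slack=1)
Line 4: ['journey'] (min_width=7, slack=4)
Line 5: ['water', 'code'] (min_width=10, slack=1)
Line 6: ['desert', 'rock'] (min_width=11, slack=0)
Line 7: ['island'] (min_width=6, slack=5)
Line 8: ['pharmacy'] (min_width=8, slack=3)
Line 9: ['table'] (min_width=5, slack=6)
Line 10: ['universe'] (min_width=8, slack=3)
Line 11: ['new', 'old', 'end'] (min_width=11, slack=0)
Line 12: ['gentle', 'lion'] (min_width=11, slack=0)
Line 13: ['glass'] (min_width=5, slack=6)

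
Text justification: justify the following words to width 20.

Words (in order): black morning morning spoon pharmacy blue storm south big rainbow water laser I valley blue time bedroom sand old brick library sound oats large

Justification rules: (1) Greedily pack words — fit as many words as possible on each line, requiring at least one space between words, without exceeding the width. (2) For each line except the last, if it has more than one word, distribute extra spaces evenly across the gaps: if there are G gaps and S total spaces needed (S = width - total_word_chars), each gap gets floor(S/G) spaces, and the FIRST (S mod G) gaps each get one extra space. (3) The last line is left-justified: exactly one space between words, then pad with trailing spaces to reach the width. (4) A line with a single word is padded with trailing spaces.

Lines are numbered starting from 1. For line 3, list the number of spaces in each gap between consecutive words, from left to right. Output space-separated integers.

Answer: 2 1

Derivation:
Line 1: ['black', 'morning'] (min_width=13, slack=7)
Line 2: ['morning', 'spoon'] (min_width=13, slack=7)
Line 3: ['pharmacy', 'blue', 'storm'] (min_width=19, slack=1)
Line 4: ['south', 'big', 'rainbow'] (min_width=17, slack=3)
Line 5: ['water', 'laser', 'I', 'valley'] (min_width=20, slack=0)
Line 6: ['blue', 'time', 'bedroom'] (min_width=17, slack=3)
Line 7: ['sand', 'old', 'brick'] (min_width=14, slack=6)
Line 8: ['library', 'sound', 'oats'] (min_width=18, slack=2)
Line 9: ['large'] (min_width=5, slack=15)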